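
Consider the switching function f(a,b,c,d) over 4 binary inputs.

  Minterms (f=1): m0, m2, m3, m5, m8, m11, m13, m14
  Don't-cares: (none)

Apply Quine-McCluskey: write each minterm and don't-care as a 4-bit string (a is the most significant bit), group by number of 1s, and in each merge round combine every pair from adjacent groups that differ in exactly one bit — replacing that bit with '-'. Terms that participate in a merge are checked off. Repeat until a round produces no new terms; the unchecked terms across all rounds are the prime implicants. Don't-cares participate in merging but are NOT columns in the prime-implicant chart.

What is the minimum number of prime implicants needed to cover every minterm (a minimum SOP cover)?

5

[col 0] 0000*, 0010*, 0011*, 0101*, 1000*, 1011*, 1101*, 1110
[col 1] -000, -011, -101, 00-0, 001-
Prime implicants: -000, -011, -101, 00-0, 001-, 1110
PI chart (minterm → PIs covering it):
  0 | -000,00-0
  2 | 00-0,001-
  3 | -011,001-
  5 | -101  (sole → essential)
  8 | -000  (sole → essential)
  11 | -011  (sole → essential)
  13 | -101  (sole → essential)
  14 | 1110  (sole → essential)
Essential prime implicants: -000, -011, -101, 1110
Petrick residual → 00-0
Minimum SOP uses 5 PIs: b'c'd' + b'cd + bc'd + a'b'd' + abcd'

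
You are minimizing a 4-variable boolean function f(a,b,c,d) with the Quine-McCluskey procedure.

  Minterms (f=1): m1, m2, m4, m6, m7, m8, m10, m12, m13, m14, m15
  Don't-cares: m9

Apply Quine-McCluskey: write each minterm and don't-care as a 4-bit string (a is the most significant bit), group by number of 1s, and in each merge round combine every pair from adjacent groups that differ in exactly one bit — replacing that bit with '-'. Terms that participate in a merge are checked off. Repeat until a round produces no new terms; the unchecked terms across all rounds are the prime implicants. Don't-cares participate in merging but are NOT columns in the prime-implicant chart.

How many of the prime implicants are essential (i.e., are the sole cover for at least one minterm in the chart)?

4

Round 0: 0001✓ 0010✓ 0100✓ 0110✓ 0111✓ 1000✓ 1001✓ 1010✓ 1100✓ 1101✓ 1110✓ 1111✓
Round 1: -001 -010✓ -100✓ -110✓ -111✓ 0-10✓ 01-0✓ 011-✓ 1-00✓ 1-01✓ 1-10✓ 10-0✓ 100-✓ 11-0✓ 11-1✓ 110-✓ 111-✓
Round 2: --10 -1-0 -11- 1--0 1-0- 11--
PIs = {--10, -001, -1-0, -11-, 1--0, 1-0-, 11--}
Coverage chart:
  m1: -001 ←essential
  m2: --10 ←essential
  m4: -1-0 ←essential
  m6: --10,-1-0,-11-
  m7: -11- ←essential
  m8: 1--0,1-0-
  m10: --10,1--0
  m12: -1-0,1--0,1-0-,11--
  m13: 1-0-,11--
  m14: --10,-1-0,-11-,1--0,11--
  m15: -11-,11--
Essential: --10, -001, -1-0, -11-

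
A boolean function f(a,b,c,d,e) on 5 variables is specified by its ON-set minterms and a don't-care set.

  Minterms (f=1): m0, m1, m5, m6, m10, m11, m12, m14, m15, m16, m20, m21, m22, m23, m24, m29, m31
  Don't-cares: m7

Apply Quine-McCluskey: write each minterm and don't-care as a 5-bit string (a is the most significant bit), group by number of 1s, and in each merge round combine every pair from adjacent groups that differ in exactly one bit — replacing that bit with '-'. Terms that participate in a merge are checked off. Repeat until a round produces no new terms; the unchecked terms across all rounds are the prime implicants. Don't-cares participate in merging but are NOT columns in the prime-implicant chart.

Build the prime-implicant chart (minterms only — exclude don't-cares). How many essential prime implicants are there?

size-2^0 implicants → 00000(✓)  00001(✓)  00101(✓)  00110(✓)  00111(✓)  01010(✓)  01011(✓)  01100(✓)  01110(✓)  01111(✓)  10000(✓)  10100(✓)  10101(✓)  10110(✓)  10111(✓)  11000(✓)  11101(✓)  11111(✓)
size-2^1 implicants → -0000  -0101(✓)  -0110(✓)  -0111(✓)  -1111(✓)  0-110(✓)  0-111(✓)  00-01  0000-  001-1(✓)  0011-(✓)  01-10(✓)  01-11(✓)  0101-(✓)  011-0  0111-(✓)  1-000  1-101(✓)  1-111(✓)  10-00  101-0(✓)  101-1(✓)  1010-(✓)  1011-(✓)  111-1(✓)
size-2^2 implicants → --111  -01-1  -011-  0-11-  01-1-  1-1-1  101--
Unchecked terms (primes): --111, -0000, -01-1, -011-, 0-11-, 00-01, 0000-, 01-1-, 011-0, 1-000, 1-1-1, 10-00, 101--
Minterm coverage:
  m0 ⊆ -0000,0000-
  m1 ⊆ 00-01,0000-
  m5 ⊆ -01-1,00-01
  m6 ⊆ -011-,0-11-
  m10 ⊆ 01-1- [E]
  m11 ⊆ 01-1- [E]
  m12 ⊆ 011-0 [E]
  m14 ⊆ 0-11-,01-1-,011-0
  m15 ⊆ --111,0-11-,01-1-
  m16 ⊆ -0000,1-000,10-00
  m20 ⊆ 10-00,101--
  m21 ⊆ -01-1,1-1-1,101--
  m22 ⊆ -011-,101--
  m23 ⊆ --111,-01-1,-011-,1-1-1,101--
  m24 ⊆ 1-000 [E]
  m29 ⊆ 1-1-1 [E]
  m31 ⊆ --111,1-1-1
E = {01-1-, 011-0, 1-000, 1-1-1}

4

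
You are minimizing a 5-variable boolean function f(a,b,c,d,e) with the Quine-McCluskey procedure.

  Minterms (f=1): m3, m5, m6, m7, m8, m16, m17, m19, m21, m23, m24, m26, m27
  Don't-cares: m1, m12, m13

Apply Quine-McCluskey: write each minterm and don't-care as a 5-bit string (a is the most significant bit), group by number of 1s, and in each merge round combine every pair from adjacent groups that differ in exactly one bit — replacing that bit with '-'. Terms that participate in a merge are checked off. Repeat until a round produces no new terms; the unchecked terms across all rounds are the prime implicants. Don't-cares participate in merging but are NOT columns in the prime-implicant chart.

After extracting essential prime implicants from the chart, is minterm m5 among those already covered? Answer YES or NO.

size-2^0 implicants → 00001(✓)  00011(✓)  00101(✓)  00110(✓)  00111(✓)  01000(✓)  01100(✓)  01101(✓)  10000(✓)  10001(✓)  10011(✓)  10101(✓)  10111(✓)  11000(✓)  11010(✓)  11011(✓)
size-2^1 implicants → -0001(✓)  -0011(✓)  -0101(✓)  -0111(✓)  -1000  0-101  00-01(✓)  00-11(✓)  000-1(✓)  001-1(✓)  0011-  01-00  0110-  1-000  1-011  10-01(✓)  10-11(✓)  100-1(✓)  1000-  101-1(✓)  110-0  1101-
size-2^2 implicants → -0-01(✓)  -0-11(✓)  -00-1(✓)  -01-1(✓)  00--1(✓)  10--1(✓)
size-2^3 implicants → -0--1
Unchecked terms (primes): -0--1, -1000, 0-101, 0011-, 01-00, 0110-, 1-000, 1-011, 1000-, 110-0, 1101-
Minterm coverage:
  m3 ⊆ -0--1 [E]
  m5 ⊆ -0--1,0-101
  m6 ⊆ 0011- [E]
  m7 ⊆ -0--1,0011-
  m8 ⊆ -1000,01-00
  m16 ⊆ 1-000,1000-
  m17 ⊆ -0--1,1000-
  m19 ⊆ -0--1,1-011
  m21 ⊆ -0--1 [E]
  m23 ⊆ -0--1 [E]
  m24 ⊆ -1000,1-000,110-0
  m26 ⊆ 110-0,1101-
  m27 ⊆ 1-011,1101-
E = {-0--1, 0011-}

YES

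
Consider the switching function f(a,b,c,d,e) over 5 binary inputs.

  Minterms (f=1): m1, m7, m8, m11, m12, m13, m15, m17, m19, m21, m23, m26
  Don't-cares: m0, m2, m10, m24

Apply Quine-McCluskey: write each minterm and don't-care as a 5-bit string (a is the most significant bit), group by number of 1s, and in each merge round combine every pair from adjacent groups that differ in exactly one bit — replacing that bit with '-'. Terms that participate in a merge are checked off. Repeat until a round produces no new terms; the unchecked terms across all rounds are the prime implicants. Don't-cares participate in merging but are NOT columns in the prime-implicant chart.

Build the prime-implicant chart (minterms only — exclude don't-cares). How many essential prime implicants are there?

2

size-2^0 implicants → 00000(✓)  00001(✓)  00010(✓)  00111(✓)  01000(✓)  01010(✓)  01011(✓)  01100(✓)  01101(✓)  01111(✓)  10001(✓)  10011(✓)  10101(✓)  10111(✓)  11000(✓)  11010(✓)
size-2^1 implicants → -0001  -0111  -1000(✓)  -1010(✓)  0-000(✓)  0-010(✓)  0-111  000-0(✓)  0000-  01-00  01-11  010-0(✓)  0101-  011-1  0110-  10-01(✓)  10-11(✓)  100-1(✓)  101-1(✓)  110-0(✓)
size-2^2 implicants → -10-0  0-0-0  10--1
Unchecked terms (primes): -0001, -0111, -10-0, 0-0-0, 0-111, 0000-, 01-00, 01-11, 0101-, 011-1, 0110-, 10--1
Minterm coverage:
  m1 ⊆ -0001,0000-
  m7 ⊆ -0111,0-111
  m8 ⊆ -10-0,0-0-0,01-00
  m11 ⊆ 01-11,0101-
  m12 ⊆ 01-00,0110-
  m13 ⊆ 011-1,0110-
  m15 ⊆ 0-111,01-11,011-1
  m17 ⊆ -0001,10--1
  m19 ⊆ 10--1 [E]
  m21 ⊆ 10--1 [E]
  m23 ⊆ -0111,10--1
  m26 ⊆ -10-0 [E]
E = {-10-0, 10--1}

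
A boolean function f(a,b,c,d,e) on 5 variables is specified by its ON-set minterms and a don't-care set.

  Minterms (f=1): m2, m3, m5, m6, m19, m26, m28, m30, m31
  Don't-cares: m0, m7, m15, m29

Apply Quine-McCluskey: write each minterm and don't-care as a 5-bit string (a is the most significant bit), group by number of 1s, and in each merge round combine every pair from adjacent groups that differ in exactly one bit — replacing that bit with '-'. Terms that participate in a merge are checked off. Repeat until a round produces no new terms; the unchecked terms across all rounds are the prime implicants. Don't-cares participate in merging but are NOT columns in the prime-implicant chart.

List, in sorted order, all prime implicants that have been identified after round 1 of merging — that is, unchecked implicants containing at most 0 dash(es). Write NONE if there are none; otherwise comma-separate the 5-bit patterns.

NONE

Round 0: 00000✓ 00010✓ 00011✓ 00101✓ 00110✓ 00111✓ 01111✓ 10011✓ 11010✓ 11100✓ 11101✓ 11110✓ 11111✓
Round 1: -0011 -1111 0-111 00-10✓ 00-11✓ 000-0 0001-✓ 001-1 0011-✓ 11-10 111-0✓ 111-1✓ 1110-✓ 1111-✓
Round 2: 00-1- 111--
PIs = {-0011, -1111, 0-111, 00-1-, 000-0, 001-1, 11-10, 111--}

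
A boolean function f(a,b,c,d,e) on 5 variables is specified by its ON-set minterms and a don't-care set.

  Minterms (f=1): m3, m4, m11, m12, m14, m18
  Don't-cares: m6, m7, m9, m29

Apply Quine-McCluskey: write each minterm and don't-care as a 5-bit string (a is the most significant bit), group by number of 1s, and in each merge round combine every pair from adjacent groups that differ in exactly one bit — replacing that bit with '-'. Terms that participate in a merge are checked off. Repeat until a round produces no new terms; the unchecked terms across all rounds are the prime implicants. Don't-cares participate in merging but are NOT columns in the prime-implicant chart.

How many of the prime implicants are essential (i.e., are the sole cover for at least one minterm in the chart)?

size-2^0 implicants → 00011(✓)  00100(✓)  00110(✓)  00111(✓)  01001(✓)  01011(✓)  01100(✓)  01110(✓)  10010  11101
size-2^1 implicants → 0-011  0-100(✓)  0-110(✓)  00-11  001-0(✓)  0011-  010-1  011-0(✓)
size-2^2 implicants → 0-1-0
Unchecked terms (primes): 0-011, 0-1-0, 00-11, 0011-, 010-1, 10010, 11101
Minterm coverage:
  m3 ⊆ 0-011,00-11
  m4 ⊆ 0-1-0 [E]
  m11 ⊆ 0-011,010-1
  m12 ⊆ 0-1-0 [E]
  m14 ⊆ 0-1-0 [E]
  m18 ⊆ 10010 [E]
E = {0-1-0, 10010}

2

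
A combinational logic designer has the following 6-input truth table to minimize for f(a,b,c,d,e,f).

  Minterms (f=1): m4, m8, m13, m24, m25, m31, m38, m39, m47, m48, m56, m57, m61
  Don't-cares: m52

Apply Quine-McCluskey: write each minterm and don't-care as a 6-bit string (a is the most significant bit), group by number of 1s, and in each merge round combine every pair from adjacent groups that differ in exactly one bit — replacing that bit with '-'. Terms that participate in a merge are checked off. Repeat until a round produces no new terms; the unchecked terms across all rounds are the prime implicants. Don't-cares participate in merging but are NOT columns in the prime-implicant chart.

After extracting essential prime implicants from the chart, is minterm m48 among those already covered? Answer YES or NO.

Round 0: 000100 001000✓ 001101 011000✓ 011001✓ 011111 100110✓ 100111✓ 101111✓ 110000✓ 110100✓ 111000✓ 111001✓ 111101✓
Round 1: -11000✓ -11001✓ 0-1000 01100-✓ 10-111 10011- 11-000 110-00 111-01 11100-✓
Round 2: -1100-
PIs = {-1100-, 0-1000, 000100, 001101, 011111, 10-111, 10011-, 11-000, 110-00, 111-01}
Coverage chart:
  m4: 000100 ←essential
  m8: 0-1000 ←essential
  m13: 001101 ←essential
  m24: -1100-,0-1000
  m25: -1100- ←essential
  m31: 011111 ←essential
  m38: 10011- ←essential
  m39: 10-111,10011-
  m47: 10-111 ←essential
  m48: 11-000,110-00
  m56: -1100-,11-000
  m57: -1100-,111-01
  m61: 111-01 ←essential
Essential: -1100-, 0-1000, 000100, 001101, 011111, 10-111, 10011-, 111-01

NO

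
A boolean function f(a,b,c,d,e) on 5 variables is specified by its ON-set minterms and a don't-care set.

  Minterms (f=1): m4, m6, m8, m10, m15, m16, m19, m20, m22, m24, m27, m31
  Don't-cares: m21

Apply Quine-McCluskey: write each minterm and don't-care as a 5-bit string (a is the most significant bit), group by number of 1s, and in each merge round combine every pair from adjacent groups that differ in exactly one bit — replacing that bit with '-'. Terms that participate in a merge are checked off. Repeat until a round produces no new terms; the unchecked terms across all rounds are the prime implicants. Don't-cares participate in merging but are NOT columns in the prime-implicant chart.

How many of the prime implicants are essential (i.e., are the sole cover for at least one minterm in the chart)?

4

size-2^0 implicants → 00100(✓)  00110(✓)  01000(✓)  01010(✓)  01111(✓)  10000(✓)  10011(✓)  10100(✓)  10101(✓)  10110(✓)  11000(✓)  11011(✓)  11111(✓)
size-2^1 implicants → -0100(✓)  -0110(✓)  -1000  -1111  001-0(✓)  010-0  1-000  1-011  10-00  101-0(✓)  1010-  11-11
size-2^2 implicants → -01-0
Unchecked terms (primes): -01-0, -1000, -1111, 010-0, 1-000, 1-011, 10-00, 1010-, 11-11
Minterm coverage:
  m4 ⊆ -01-0 [E]
  m6 ⊆ -01-0 [E]
  m8 ⊆ -1000,010-0
  m10 ⊆ 010-0 [E]
  m15 ⊆ -1111 [E]
  m16 ⊆ 1-000,10-00
  m19 ⊆ 1-011 [E]
  m20 ⊆ -01-0,10-00,1010-
  m22 ⊆ -01-0 [E]
  m24 ⊆ -1000,1-000
  m27 ⊆ 1-011,11-11
  m31 ⊆ -1111,11-11
E = {-01-0, -1111, 010-0, 1-011}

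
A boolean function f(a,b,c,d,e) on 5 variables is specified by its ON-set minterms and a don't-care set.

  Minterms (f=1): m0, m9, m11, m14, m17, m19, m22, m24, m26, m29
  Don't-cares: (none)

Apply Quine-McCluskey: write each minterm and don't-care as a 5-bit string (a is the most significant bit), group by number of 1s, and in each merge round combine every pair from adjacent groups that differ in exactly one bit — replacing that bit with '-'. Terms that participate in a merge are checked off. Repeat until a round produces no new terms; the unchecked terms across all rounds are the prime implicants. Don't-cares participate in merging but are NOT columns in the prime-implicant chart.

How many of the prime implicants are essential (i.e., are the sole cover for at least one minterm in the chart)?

7

Round 0: 00000 01001✓ 01011✓ 01110 10001✓ 10011✓ 10110 11000✓ 11010✓ 11101
Round 1: 010-1 100-1 110-0
PIs = {00000, 010-1, 01110, 100-1, 10110, 110-0, 11101}
Coverage chart:
  m0: 00000 ←essential
  m9: 010-1 ←essential
  m11: 010-1 ←essential
  m14: 01110 ←essential
  m17: 100-1 ←essential
  m19: 100-1 ←essential
  m22: 10110 ←essential
  m24: 110-0 ←essential
  m26: 110-0 ←essential
  m29: 11101 ←essential
Essential: 00000, 010-1, 01110, 100-1, 10110, 110-0, 11101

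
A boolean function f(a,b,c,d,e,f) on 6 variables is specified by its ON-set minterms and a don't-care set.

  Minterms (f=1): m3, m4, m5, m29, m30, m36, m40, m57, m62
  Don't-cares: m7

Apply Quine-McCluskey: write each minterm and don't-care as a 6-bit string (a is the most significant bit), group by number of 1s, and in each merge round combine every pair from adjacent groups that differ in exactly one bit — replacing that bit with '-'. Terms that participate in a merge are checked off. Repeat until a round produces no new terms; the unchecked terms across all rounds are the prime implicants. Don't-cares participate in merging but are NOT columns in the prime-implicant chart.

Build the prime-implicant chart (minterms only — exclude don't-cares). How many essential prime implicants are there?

size-2^0 implicants → 000011(✓)  000100(✓)  000101(✓)  000111(✓)  011101  011110(✓)  100100(✓)  101000  111001  111110(✓)
size-2^1 implicants → -00100  -11110  000-11  0001-1  00010-
Unchecked terms (primes): -00100, -11110, 000-11, 0001-1, 00010-, 011101, 101000, 111001
Minterm coverage:
  m3 ⊆ 000-11 [E]
  m4 ⊆ -00100,00010-
  m5 ⊆ 0001-1,00010-
  m29 ⊆ 011101 [E]
  m30 ⊆ -11110 [E]
  m36 ⊆ -00100 [E]
  m40 ⊆ 101000 [E]
  m57 ⊆ 111001 [E]
  m62 ⊆ -11110 [E]
E = {-00100, -11110, 000-11, 011101, 101000, 111001}

6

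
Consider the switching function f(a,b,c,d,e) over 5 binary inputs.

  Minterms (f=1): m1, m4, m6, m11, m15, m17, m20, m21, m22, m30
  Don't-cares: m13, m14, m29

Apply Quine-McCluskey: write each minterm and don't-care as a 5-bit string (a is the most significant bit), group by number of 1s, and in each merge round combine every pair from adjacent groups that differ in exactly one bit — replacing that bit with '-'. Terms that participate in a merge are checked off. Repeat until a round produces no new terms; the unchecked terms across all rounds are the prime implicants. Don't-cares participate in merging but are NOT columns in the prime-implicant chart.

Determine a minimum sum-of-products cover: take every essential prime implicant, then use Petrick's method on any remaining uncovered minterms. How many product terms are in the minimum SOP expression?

5

size-2^0 implicants → 00001(✓)  00100(✓)  00110(✓)  01011(✓)  01101(✓)  01110(✓)  01111(✓)  10001(✓)  10100(✓)  10101(✓)  10110(✓)  11101(✓)  11110(✓)
size-2^1 implicants → -0001  -0100(✓)  -0110(✓)  -1101  -1110(✓)  0-110(✓)  001-0(✓)  01-11  011-1  0111-  1-101  1-110(✓)  10-01  101-0(✓)  1010-
size-2^2 implicants → --110  -01-0
Unchecked terms (primes): --110, -0001, -01-0, -1101, 01-11, 011-1, 0111-, 1-101, 10-01, 1010-
Minterm coverage:
  m1 ⊆ -0001 [E]
  m4 ⊆ -01-0 [E]
  m6 ⊆ --110,-01-0
  m11 ⊆ 01-11 [E]
  m15 ⊆ 01-11,011-1,0111-
  m17 ⊆ -0001,10-01
  m20 ⊆ -01-0,1010-
  m21 ⊆ 1-101,10-01,1010-
  m22 ⊆ --110,-01-0
  m30 ⊆ --110 [E]
E = {--110, -0001, -01-0, 01-11}
Petrick residual → 1-101
Cover = cde' + b'c'd'e + b'ce' + a'bde + acd'e  |cover|=5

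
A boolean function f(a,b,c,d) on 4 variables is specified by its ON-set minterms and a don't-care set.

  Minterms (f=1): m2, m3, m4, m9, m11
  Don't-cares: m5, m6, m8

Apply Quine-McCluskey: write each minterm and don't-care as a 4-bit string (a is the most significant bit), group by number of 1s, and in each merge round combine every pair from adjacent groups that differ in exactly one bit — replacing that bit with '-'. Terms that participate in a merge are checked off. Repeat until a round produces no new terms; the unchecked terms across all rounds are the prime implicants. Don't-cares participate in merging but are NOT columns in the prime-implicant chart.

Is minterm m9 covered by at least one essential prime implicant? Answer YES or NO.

NO

size-2^0 implicants → 0010(✓)  0011(✓)  0100(✓)  0101(✓)  0110(✓)  1000(✓)  1001(✓)  1011(✓)
size-2^1 implicants → -011  0-10  001-  01-0  010-  10-1  100-
Unchecked terms (primes): -011, 0-10, 001-, 01-0, 010-, 10-1, 100-
Minterm coverage:
  m2 ⊆ 0-10,001-
  m3 ⊆ -011,001-
  m4 ⊆ 01-0,010-
  m9 ⊆ 10-1,100-
  m11 ⊆ -011,10-1
(no essential prime implicants)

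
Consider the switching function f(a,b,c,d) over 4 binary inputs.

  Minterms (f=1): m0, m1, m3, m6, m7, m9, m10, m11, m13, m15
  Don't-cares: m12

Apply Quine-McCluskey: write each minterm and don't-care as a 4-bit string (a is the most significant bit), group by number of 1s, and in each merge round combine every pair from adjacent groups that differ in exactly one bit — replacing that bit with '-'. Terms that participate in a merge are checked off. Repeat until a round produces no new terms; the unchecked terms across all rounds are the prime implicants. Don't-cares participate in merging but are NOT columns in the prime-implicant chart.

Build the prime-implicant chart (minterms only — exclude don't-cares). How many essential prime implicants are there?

3

[col 0] 0000*, 0001*, 0011*, 0110*, 0111*, 1001*, 1010*, 1011*, 1100*, 1101*, 1111*
[col 1] -001*, -011*, -111*, 0-11*, 00-1*, 000-, 011-, 1-01*, 1-11*, 10-1*, 101-, 11-1*, 110-
[col 2] --11, -0-1, 1--1
Prime implicants: --11, -0-1, 000-, 011-, 1--1, 101-, 110-
PI chart (minterm → PIs covering it):
  0 | 000-  (sole → essential)
  1 | -0-1,000-
  3 | --11,-0-1
  6 | 011-  (sole → essential)
  7 | --11,011-
  9 | -0-1,1--1
  10 | 101-  (sole → essential)
  11 | --11,-0-1,1--1,101-
  13 | 1--1,110-
  15 | --11,1--1
Essential prime implicants: 000-, 011-, 101-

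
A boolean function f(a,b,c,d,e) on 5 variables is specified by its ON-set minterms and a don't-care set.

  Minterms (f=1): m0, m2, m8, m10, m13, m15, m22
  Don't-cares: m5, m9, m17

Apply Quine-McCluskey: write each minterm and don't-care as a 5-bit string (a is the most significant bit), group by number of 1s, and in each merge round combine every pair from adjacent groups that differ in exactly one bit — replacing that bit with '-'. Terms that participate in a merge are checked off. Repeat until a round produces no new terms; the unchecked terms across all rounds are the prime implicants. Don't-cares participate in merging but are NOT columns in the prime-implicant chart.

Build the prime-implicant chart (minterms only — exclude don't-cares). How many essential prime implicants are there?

size-2^0 implicants → 00000(✓)  00010(✓)  00101(✓)  01000(✓)  01001(✓)  01010(✓)  01101(✓)  01111(✓)  10001  10110
size-2^1 implicants → 0-000(✓)  0-010(✓)  0-101  000-0(✓)  01-01  010-0(✓)  0100-  011-1
size-2^2 implicants → 0-0-0
Unchecked terms (primes): 0-0-0, 0-101, 01-01, 0100-, 011-1, 10001, 10110
Minterm coverage:
  m0 ⊆ 0-0-0 [E]
  m2 ⊆ 0-0-0 [E]
  m8 ⊆ 0-0-0,0100-
  m10 ⊆ 0-0-0 [E]
  m13 ⊆ 0-101,01-01,011-1
  m15 ⊆ 011-1 [E]
  m22 ⊆ 10110 [E]
E = {0-0-0, 011-1, 10110}

3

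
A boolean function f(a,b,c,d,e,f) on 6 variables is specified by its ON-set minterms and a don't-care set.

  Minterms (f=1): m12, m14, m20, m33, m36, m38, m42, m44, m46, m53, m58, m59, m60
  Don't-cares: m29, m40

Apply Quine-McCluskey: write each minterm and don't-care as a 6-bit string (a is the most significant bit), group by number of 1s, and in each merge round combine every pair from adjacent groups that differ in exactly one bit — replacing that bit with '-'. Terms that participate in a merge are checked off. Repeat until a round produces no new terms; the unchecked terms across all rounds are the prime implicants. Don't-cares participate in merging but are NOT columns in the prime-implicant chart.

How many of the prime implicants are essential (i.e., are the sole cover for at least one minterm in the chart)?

size-2^0 implicants → 001100(✓)  001110(✓)  010100  011101  100001  100100(✓)  100110(✓)  101000(✓)  101010(✓)  101100(✓)  101110(✓)  110101  111010(✓)  111011(✓)  111100(✓)
size-2^1 implicants → -01100(✓)  -01110(✓)  0011-0(✓)  1-1010  1-1100  10-100(✓)  10-110(✓)  1001-0(✓)  101-00(✓)  101-10(✓)  1010-0(✓)  1011-0(✓)  11101-
size-2^2 implicants → -011-0  10-1-0  101--0
Unchecked terms (primes): -011-0, 010100, 011101, 1-1010, 1-1100, 10-1-0, 100001, 101--0, 110101, 11101-
Minterm coverage:
  m12 ⊆ -011-0 [E]
  m14 ⊆ -011-0 [E]
  m20 ⊆ 010100 [E]
  m33 ⊆ 100001 [E]
  m36 ⊆ 10-1-0 [E]
  m38 ⊆ 10-1-0 [E]
  m42 ⊆ 1-1010,101--0
  m44 ⊆ -011-0,1-1100,10-1-0,101--0
  m46 ⊆ -011-0,10-1-0,101--0
  m53 ⊆ 110101 [E]
  m58 ⊆ 1-1010,11101-
  m59 ⊆ 11101- [E]
  m60 ⊆ 1-1100 [E]
E = {-011-0, 010100, 1-1100, 10-1-0, 100001, 110101, 11101-}

7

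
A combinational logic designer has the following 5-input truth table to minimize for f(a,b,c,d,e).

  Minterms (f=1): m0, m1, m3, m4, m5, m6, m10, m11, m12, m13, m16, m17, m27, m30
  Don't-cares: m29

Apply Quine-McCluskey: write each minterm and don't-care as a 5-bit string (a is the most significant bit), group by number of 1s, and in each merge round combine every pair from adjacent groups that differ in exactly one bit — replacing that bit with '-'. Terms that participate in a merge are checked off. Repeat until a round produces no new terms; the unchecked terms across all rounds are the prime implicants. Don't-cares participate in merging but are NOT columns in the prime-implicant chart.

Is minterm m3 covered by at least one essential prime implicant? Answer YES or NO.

Round 0: 00000✓ 00001✓ 00011✓ 00100✓ 00101✓ 00110✓ 01010✓ 01011✓ 01100✓ 01101✓ 10000✓ 10001✓ 11011✓ 11101✓ 11110
Round 1: -0000✓ -0001✓ -1011 -1101 0-011 0-100✓ 0-101✓ 00-00✓ 00-01✓ 000-1 0000-✓ 001-0 0010-✓ 0101- 0110-✓ 1000-✓
Round 2: -000- 0-10- 00-0-
PIs = {-000-, -1011, -1101, 0-011, 0-10-, 00-0-, 000-1, 001-0, 0101-, 11110}
Coverage chart:
  m0: -000-,00-0-
  m1: -000-,00-0-,000-1
  m3: 0-011,000-1
  m4: 0-10-,00-0-,001-0
  m5: 0-10-,00-0-
  m6: 001-0 ←essential
  m10: 0101- ←essential
  m11: -1011,0-011,0101-
  m12: 0-10- ←essential
  m13: -1101,0-10-
  m16: -000- ←essential
  m17: -000- ←essential
  m27: -1011 ←essential
  m30: 11110 ←essential
Essential: -000-, -1011, 0-10-, 001-0, 0101-, 11110

NO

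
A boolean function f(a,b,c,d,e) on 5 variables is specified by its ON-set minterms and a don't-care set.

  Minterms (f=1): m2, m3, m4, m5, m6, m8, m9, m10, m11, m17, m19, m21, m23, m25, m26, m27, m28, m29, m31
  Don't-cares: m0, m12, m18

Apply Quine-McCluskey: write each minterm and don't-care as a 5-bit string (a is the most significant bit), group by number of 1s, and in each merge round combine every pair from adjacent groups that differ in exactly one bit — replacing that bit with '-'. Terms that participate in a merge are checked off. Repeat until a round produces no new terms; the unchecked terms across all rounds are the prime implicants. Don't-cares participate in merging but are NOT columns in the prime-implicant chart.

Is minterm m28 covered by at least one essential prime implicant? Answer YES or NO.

Round 0: 00000✓ 00010✓ 00011✓ 00100✓ 00101✓ 00110✓ 01000✓ 01001✓ 01010✓ 01011✓ 01100✓ 10001✓ 10010✓ 10011✓ 10101✓ 10111✓ 11001✓ 11010✓ 11011✓ 11100✓ 11101✓ 11111✓
Round 1: -0010✓ -0011✓ -0101 -1001✓ -1010✓ -1011✓ -1100 0-000✓ 0-010✓ 0-011✓ 0-100✓ 00-00✓ 00-10✓ 000-0✓ 0001-✓ 001-0✓ 0010- 01-00✓ 010-0✓ 010-1✓ 0100-✓ 0101-✓ 1-001✓ 1-010✓ 1-011✓ 1-101✓ 1-111✓ 10-01✓ 10-11✓ 100-1✓ 1001-✓ 101-1✓ 11-01✓ 11-11✓ 110-1✓ 1101-✓ 111-1✓ 1110-
Round 2: --010✓ --011✓ -001-✓ -10-1 -101-✓ 0--00 0-0-0 0-01-✓ 00--0 010-- 1--01✓ 1--11✓ 1-0-1✓ 1-01-✓ 1-1-1✓ 10--1✓ 11--1✓
Round 3: --01- 1---1
PIs = {--01-, -0101, -10-1, -1100, 0--00, 0-0-0, 00--0, 0010-, 010--, 1---1, 1110-}
Coverage chart:
  m2: --01-,0-0-0,00--0
  m3: --01- ←essential
  m4: 0--00,00--0,0010-
  m5: -0101,0010-
  m6: 00--0 ←essential
  m8: 0--00,0-0-0,010--
  m9: -10-1,010--
  m10: --01-,0-0-0,010--
  m11: --01-,-10-1,010--
  m17: 1---1 ←essential
  m19: --01-,1---1
  m21: -0101,1---1
  m23: 1---1 ←essential
  m25: -10-1,1---1
  m26: --01- ←essential
  m27: --01-,-10-1,1---1
  m28: -1100,1110-
  m29: 1---1,1110-
  m31: 1---1 ←essential
Essential: --01-, 00--0, 1---1

NO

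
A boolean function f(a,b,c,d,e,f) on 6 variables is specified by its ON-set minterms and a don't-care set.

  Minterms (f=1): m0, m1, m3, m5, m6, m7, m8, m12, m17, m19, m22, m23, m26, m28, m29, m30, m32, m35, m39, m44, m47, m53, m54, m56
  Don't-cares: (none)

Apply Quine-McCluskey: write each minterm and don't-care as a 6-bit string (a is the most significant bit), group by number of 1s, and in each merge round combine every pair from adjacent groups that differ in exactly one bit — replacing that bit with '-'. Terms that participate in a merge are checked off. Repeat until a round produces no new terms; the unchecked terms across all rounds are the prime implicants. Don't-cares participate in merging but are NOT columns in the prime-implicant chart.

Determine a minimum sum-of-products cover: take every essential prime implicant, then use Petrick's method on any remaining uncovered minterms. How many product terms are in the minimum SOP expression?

[col 0] 000000*, 000001*, 000011*, 000101*, 000110*, 000111*, 001000*, 001100*, 010001*, 010011*, 010110*, 010111*, 011010*, 011100*, 011101*, 011110*, 100000*, 100011*, 100111*, 101100*, 101111*, 110101, 110110*, 111000
[col 1] -00000, -00011*, -00111*, -01100, -10110, 0-0001*, 0-0011*, 0-0110*, 0-0111*, 0-1100, 00-000, 000-01*, 000-11*, 0000-1*, 00000-, 0001-1*, 00011-*, 001-00, 01-110, 010-11*, 0100-1*, 01011-*, 011-10, 0111-0, 01110-, 10-111, 100-11*
[col 2] -00-11, 0-0-11, 0-00-1, 0-011-, 000--1
Prime implicants: -00-11, -00000, -01100, -10110, 0-0-11, 0-00-1, 0-011-, 0-1100, 00-000, 000--1, 00000-, 001-00, 01-110, 011-10, 0111-0, 01110-, 10-111, 110101, 111000
PI chart (minterm → PIs covering it):
  0 | -00000,00-000,00000-
  1 | 0-00-1,000--1,00000-
  3 | -00-11,0-0-11,0-00-1,000--1
  5 | 000--1  (sole → essential)
  6 | 0-011-  (sole → essential)
  7 | -00-11,0-0-11,0-011-,000--1
  8 | 00-000,001-00
  12 | -01100,0-1100,001-00
  17 | 0-00-1  (sole → essential)
  19 | 0-0-11,0-00-1
  22 | -10110,0-011-,01-110
  23 | 0-0-11,0-011-
  26 | 011-10  (sole → essential)
  28 | 0-1100,0111-0,01110-
  29 | 01110-  (sole → essential)
  30 | 01-110,011-10,0111-0
  32 | -00000  (sole → essential)
  35 | -00-11  (sole → essential)
  39 | -00-11,10-111
  44 | -01100  (sole → essential)
  47 | 10-111  (sole → essential)
  53 | 110101  (sole → essential)
  54 | -10110  (sole → essential)
  56 | 111000  (sole → essential)
Essential prime implicants: -00-11, -00000, -01100, -10110, 0-00-1, 0-011-, 000--1, 011-10, 01110-, 10-111, 110101, 111000
Petrick residual → 00-000
Minimum SOP uses 13 PIs: b'c'ef + b'c'd'e'f' + b'cde'f' + bc'def' + a'c'd'f + a'c'de + a'b'd'e'f' + a'b'c'f + a'bcef' + a'bcde' + ab'def + abc'de'f + abcd'e'f'

13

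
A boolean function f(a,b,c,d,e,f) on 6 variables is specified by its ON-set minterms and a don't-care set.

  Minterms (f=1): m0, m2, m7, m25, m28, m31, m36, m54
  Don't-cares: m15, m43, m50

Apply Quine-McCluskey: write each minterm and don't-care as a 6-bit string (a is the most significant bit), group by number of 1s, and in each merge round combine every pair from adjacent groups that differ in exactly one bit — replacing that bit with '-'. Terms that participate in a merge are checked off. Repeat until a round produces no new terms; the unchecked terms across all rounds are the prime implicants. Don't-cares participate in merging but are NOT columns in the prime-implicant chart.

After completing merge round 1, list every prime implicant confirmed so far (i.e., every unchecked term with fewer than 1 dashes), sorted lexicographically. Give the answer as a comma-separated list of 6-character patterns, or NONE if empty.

[col 0] 000000*, 000010*, 000111*, 001111*, 011001, 011100, 011111*, 100100, 101011, 110010*, 110110*
[col 1] 0-1111, 00-111, 0000-0, 110-10
Prime implicants: 0-1111, 00-111, 0000-0, 011001, 011100, 100100, 101011, 110-10

011001, 011100, 100100, 101011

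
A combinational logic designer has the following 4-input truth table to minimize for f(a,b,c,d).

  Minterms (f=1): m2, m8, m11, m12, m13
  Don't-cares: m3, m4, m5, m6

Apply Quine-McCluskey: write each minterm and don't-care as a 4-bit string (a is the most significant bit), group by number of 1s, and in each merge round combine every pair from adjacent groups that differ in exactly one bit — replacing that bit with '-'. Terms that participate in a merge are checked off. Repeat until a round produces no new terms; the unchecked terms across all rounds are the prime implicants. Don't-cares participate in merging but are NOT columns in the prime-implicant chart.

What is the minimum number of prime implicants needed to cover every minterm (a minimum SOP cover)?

4

size-2^0 implicants → 0010(✓)  0011(✓)  0100(✓)  0101(✓)  0110(✓)  1000(✓)  1011(✓)  1100(✓)  1101(✓)
size-2^1 implicants → -011  -100(✓)  -101(✓)  0-10  001-  01-0  010-(✓)  1-00  110-(✓)
size-2^2 implicants → -10-
Unchecked terms (primes): -011, -10-, 0-10, 001-, 01-0, 1-00
Minterm coverage:
  m2 ⊆ 0-10,001-
  m8 ⊆ 1-00 [E]
  m11 ⊆ -011 [E]
  m12 ⊆ -10-,1-00
  m13 ⊆ -10- [E]
E = {-011, -10-, 1-00}
Petrick residual → 0-10
Cover = b'cd + bc' + a'cd' + ac'd'  |cover|=4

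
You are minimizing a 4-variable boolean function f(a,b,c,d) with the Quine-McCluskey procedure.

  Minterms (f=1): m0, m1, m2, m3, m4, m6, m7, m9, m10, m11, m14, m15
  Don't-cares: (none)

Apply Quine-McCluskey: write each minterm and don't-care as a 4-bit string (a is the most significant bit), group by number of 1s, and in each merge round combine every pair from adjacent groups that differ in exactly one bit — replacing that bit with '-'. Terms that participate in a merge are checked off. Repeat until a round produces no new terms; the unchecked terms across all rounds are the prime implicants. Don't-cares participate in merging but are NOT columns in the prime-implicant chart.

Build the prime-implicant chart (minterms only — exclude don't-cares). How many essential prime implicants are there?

[col 0] 0000*, 0001*, 0010*, 0011*, 0100*, 0110*, 0111*, 1001*, 1010*, 1011*, 1110*, 1111*
[col 1] -001*, -010*, -011*, -110*, -111*, 0-00*, 0-10*, 0-11*, 00-0*, 00-1*, 000-*, 001-*, 01-0*, 011-*, 1-10*, 1-11*, 10-1*, 101-*, 111-*
[col 2] --10*, --11*, -0-1, -01-*, -11-*, 0--0, 0-1-*, 00--, 1-1-*
[col 3] --1-
Prime implicants: --1-, -0-1, 0--0, 00--
PI chart (minterm → PIs covering it):
  0 | 0--0,00--
  1 | -0-1,00--
  2 | --1-,0--0,00--
  3 | --1-,-0-1,00--
  4 | 0--0  (sole → essential)
  6 | --1-,0--0
  7 | --1-  (sole → essential)
  9 | -0-1  (sole → essential)
  10 | --1-  (sole → essential)
  11 | --1-,-0-1
  14 | --1-  (sole → essential)
  15 | --1-  (sole → essential)
Essential prime implicants: --1-, -0-1, 0--0

3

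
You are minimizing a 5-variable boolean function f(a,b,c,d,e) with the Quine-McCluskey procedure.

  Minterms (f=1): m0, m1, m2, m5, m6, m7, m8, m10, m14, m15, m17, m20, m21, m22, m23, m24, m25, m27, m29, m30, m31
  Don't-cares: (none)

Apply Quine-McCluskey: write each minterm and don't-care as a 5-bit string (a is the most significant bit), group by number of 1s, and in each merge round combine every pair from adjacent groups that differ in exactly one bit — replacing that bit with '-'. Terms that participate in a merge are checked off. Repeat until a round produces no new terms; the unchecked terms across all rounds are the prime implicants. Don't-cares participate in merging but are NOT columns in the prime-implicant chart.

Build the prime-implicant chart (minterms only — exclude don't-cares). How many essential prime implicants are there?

size-2^0 implicants → 00000(✓)  00001(✓)  00010(✓)  00101(✓)  00110(✓)  00111(✓)  01000(✓)  01010(✓)  01110(✓)  01111(✓)  10001(✓)  10100(✓)  10101(✓)  10110(✓)  10111(✓)  11000(✓)  11001(✓)  11011(✓)  11101(✓)  11110(✓)  11111(✓)
size-2^1 implicants → -0001(✓)  -0101(✓)  -0110(✓)  -0111(✓)  -1000  -1110(✓)  -1111(✓)  0-000(✓)  0-010(✓)  0-110(✓)  0-111(✓)  00-01(✓)  00-10(✓)  000-0(✓)  0000-  001-1(✓)  0011-(✓)  01-10(✓)  010-0(✓)  0111-(✓)  1-001(✓)  1-101(✓)  1-110(✓)  1-111(✓)  10-01(✓)  101-0(✓)  101-1(✓)  1010-(✓)  1011-(✓)  11-01(✓)  11-11(✓)  110-1(✓)  1100-  111-1(✓)  1111-(✓)
size-2^2 implicants → --110(✓)  --111(✓)  -0-01  -01-1  -011-(✓)  -111-(✓)  0--10  0-0-0  0-11-(✓)  1--01  1-1-1  1-11-(✓)  101--  11--1
size-2^3 implicants → --11-
Unchecked terms (primes): --11-, -0-01, -01-1, -1000, 0--10, 0-0-0, 0000-, 1--01, 1-1-1, 101--, 11--1, 1100-
Minterm coverage:
  m0 ⊆ 0-0-0,0000-
  m1 ⊆ -0-01,0000-
  m2 ⊆ 0--10,0-0-0
  m5 ⊆ -0-01,-01-1
  m6 ⊆ --11-,0--10
  m7 ⊆ --11-,-01-1
  m8 ⊆ -1000,0-0-0
  m10 ⊆ 0--10,0-0-0
  m14 ⊆ --11-,0--10
  m15 ⊆ --11- [E]
  m17 ⊆ -0-01,1--01
  m20 ⊆ 101-- [E]
  m21 ⊆ -0-01,-01-1,1--01,1-1-1,101--
  m22 ⊆ --11-,101--
  m23 ⊆ --11-,-01-1,1-1-1,101--
  m24 ⊆ -1000,1100-
  m25 ⊆ 1--01,11--1,1100-
  m27 ⊆ 11--1 [E]
  m29 ⊆ 1--01,1-1-1,11--1
  m30 ⊆ --11- [E]
  m31 ⊆ --11-,1-1-1,11--1
E = {--11-, 101--, 11--1}

3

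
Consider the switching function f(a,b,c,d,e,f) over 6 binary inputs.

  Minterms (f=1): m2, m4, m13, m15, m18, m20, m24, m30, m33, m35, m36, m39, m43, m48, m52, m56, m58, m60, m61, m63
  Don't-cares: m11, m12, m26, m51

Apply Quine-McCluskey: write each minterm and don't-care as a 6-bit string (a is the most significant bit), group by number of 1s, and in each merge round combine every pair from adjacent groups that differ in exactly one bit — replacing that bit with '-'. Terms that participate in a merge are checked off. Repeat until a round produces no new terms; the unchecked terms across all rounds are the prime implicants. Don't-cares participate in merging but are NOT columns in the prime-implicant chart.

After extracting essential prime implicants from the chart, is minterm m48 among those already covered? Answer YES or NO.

[col 0] 000010*, 000100*, 001011*, 001100*, 001101*, 001111*, 010010*, 010100*, 011000*, 011010*, 011110*, 100001*, 100011*, 100100*, 100111*, 101011*, 110000*, 110011*, 110100*, 111000*, 111010*, 111100*, 111101*, 111111*
[col 1] -00100*, -01011, -10100*, -11000*, -11010*, 0-0010, 0-0100*, 00-100, 001-11, 0011-1, 00110-, 01-010, 011-10, 0110-0*, 1-0011, 1-0100*, 10-011, 100-11, 1000-1, 11-000*, 11-100*, 110-00*, 111-00*, 1110-0*, 1111-1, 11110-
[col 2] --0100, -110-0, 11--00
Prime implicants: --0100, -01011, -110-0, 0-0010, 00-100, 001-11, 0011-1, 00110-, 01-010, 011-10, 1-0011, 10-011, 100-11, 1000-1, 11--00, 1111-1, 11110-
PI chart (minterm → PIs covering it):
  2 | 0-0010  (sole → essential)
  4 | --0100,00-100
  13 | 0011-1,00110-
  15 | 001-11,0011-1
  18 | 0-0010,01-010
  20 | --0100  (sole → essential)
  24 | -110-0  (sole → essential)
  30 | 011-10  (sole → essential)
  33 | 1000-1  (sole → essential)
  35 | 1-0011,10-011,100-11,1000-1
  36 | --0100  (sole → essential)
  39 | 100-11  (sole → essential)
  43 | -01011,10-011
  48 | 11--00  (sole → essential)
  52 | --0100,11--00
  56 | -110-0,11--00
  58 | -110-0  (sole → essential)
  60 | 11--00,11110-
  61 | 1111-1,11110-
  63 | 1111-1  (sole → essential)
Essential prime implicants: --0100, -110-0, 0-0010, 011-10, 100-11, 1000-1, 11--00, 1111-1

YES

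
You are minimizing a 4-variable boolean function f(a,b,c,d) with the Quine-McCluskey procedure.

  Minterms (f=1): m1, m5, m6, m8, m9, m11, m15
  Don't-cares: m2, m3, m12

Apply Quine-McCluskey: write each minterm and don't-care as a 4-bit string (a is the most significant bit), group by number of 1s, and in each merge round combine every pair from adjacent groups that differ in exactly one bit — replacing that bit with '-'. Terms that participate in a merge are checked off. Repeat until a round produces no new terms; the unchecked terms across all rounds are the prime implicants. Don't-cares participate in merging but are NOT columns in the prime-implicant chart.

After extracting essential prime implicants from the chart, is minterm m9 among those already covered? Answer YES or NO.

size-2^0 implicants → 0001(✓)  0010(✓)  0011(✓)  0101(✓)  0110(✓)  1000(✓)  1001(✓)  1011(✓)  1100(✓)  1111(✓)
size-2^1 implicants → -001(✓)  -011(✓)  0-01  0-10  00-1(✓)  001-  1-00  1-11  10-1(✓)  100-
size-2^2 implicants → -0-1
Unchecked terms (primes): -0-1, 0-01, 0-10, 001-, 1-00, 1-11, 100-
Minterm coverage:
  m1 ⊆ -0-1,0-01
  m5 ⊆ 0-01 [E]
  m6 ⊆ 0-10 [E]
  m8 ⊆ 1-00,100-
  m9 ⊆ -0-1,100-
  m11 ⊆ -0-1,1-11
  m15 ⊆ 1-11 [E]
E = {0-01, 0-10, 1-11}

NO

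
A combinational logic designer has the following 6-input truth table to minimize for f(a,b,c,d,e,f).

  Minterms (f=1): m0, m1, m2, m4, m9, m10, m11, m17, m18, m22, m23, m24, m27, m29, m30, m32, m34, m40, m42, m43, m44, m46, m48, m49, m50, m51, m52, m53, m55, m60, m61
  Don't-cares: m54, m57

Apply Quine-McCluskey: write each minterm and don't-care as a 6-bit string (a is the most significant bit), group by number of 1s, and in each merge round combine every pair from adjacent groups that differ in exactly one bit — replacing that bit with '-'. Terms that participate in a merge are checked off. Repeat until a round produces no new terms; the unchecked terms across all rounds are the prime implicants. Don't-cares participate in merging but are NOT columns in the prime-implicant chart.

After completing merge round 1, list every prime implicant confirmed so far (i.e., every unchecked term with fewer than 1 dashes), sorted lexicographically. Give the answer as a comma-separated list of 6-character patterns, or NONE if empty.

Round 0: 000000✓ 000001✓ 000010✓ 000100✓ 001001✓ 001010✓ 001011✓ 010001✓ 010010✓ 010110✓ 010111✓ 011000 011011✓ 011101✓ 011110✓ 100000✓ 100010✓ 101000✓ 101010✓ 101011✓ 101100✓ 101110✓ 110000✓ 110001✓ 110010✓ 110011✓ 110100✓ 110101✓ 110110✓ 110111✓ 111001✓ 111100✓ 111101✓
Round 1: -00000✓ -00010✓ -01010✓ -01011✓ -10001 -10010✓ -10110✓ -10111✓ -11101 0-0001 0-0010✓ 0-1011 00-001 00-010✓ 000-00 0000-0✓ 00000- 0010-1 00101-✓ 01-110 010-10✓ 01011-✓ 1-0000✓ 1-0010✓ 1-1100 10-000✓ 10-010✓ 1000-0✓ 101-00✓ 101-10✓ 1010-0✓ 10101-✓ 1011-0✓ 11-001✓ 11-100✓ 11-101✓ 110-00✓ 110-01✓ 110-10✓ 110-11✓ 1100-0✓ 1100-1✓ 11000-✓ 11001-✓ 1101-0✓ 1101-1✓ 11010-✓ 11011-✓ 111-01✓ 11110-✓
Round 2: --0010 -0-010 -000-0 -0101- -10-10 -1011- 1-00-0 10-0-0 101--0 11--01 11-10- 110--0✓ 110--1✓ 110-0-✓ 110-1-✓ 1100--✓ 1101--✓
Round 3: 110---
PIs = {--0010, -0-010, -000-0, -0101-, -10-10, -10001, -1011-, -11101, 0-0001, 0-1011, 00-001, 000-00, 00000-, 0010-1, 01-110, 011000, 1-00-0, 1-1100, 10-0-0, 101--0, 11--01, 11-10-, 110---}

011000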